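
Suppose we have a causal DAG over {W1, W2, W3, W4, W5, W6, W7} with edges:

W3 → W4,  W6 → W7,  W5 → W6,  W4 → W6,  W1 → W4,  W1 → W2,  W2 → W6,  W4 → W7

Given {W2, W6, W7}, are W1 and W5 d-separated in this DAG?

We examine all 3 paths between W1 and W5:
Path 1: W1 → W4 → W7 ← W6 ← W5
  W6 is a chain here and W6 is conditioned on, so the path is blocked at W6.
Path 2: W1 → W4 → W6 ← W5
  W4 is a chain and W4 is not conditioned on; W6 is a collider and W6 is conditioned on, which opens it — no node blocks this path, so it is active.
Path 3: W1 → W2 → W6 ← W5
  W2 is a chain here and W2 is conditioned on, so the path is blocked at W2.
Since the path W1 → W4 → W6 ← W5 is active, W1 and W5 are not d-separated given {W2, W6, W7}.

No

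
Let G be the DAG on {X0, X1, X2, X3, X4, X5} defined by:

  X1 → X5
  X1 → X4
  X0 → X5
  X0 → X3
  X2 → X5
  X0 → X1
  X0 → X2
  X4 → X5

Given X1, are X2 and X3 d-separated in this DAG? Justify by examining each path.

We examine all 4 paths between X2 and X3:
Path 1: X2 ← X0 → X3
  X0 is a fork and X0 is not conditioned on — no node blocks this path, so it is active.
Path 2: X2 → X5 ← X0 → X3
  X5 is a collider here and neither X5 nor any of its descendants is conditioned on, so the collider stays closed — the path is blocked at X5.
Path 3: X2 → X5 ← X1 ← X0 → X3
  X5 is a collider here and neither X5 nor any of its descendants is conditioned on, so the collider stays closed — the path is blocked at X5.
Path 4: X2 → X5 ← X4 ← X1 ← X0 → X3
  X5 is a collider here and neither X5 nor any of its descendants is conditioned on, so the collider stays closed — the path is blocked at X5.
At least one path is unblocked, so d-separation fails.

No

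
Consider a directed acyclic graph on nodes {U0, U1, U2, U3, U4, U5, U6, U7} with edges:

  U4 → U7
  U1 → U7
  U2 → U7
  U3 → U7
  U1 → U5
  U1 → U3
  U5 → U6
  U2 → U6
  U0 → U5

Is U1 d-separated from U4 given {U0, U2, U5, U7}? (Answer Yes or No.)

No

3 paths connect U1 and U4; each must be blocked for d-separation to hold:
Path 1: U1 → U7 ← U4
  U7 is a collider and U7 is conditioned on, which opens it — no node blocks this path, so it is active.
Path 2: U1 → U5 → U6 ← U2 → U7 ← U4
  U5 is a chain here and U5 is conditioned on, so the path is blocked at U5.
Path 3: U1 → U3 → U7 ← U4
  U3 is a chain and U3 is not conditioned on; U7 is a collider and U7 is conditioned on, which opens it — no node blocks this path, so it is active.
At least one path is unblocked, so d-separation fails.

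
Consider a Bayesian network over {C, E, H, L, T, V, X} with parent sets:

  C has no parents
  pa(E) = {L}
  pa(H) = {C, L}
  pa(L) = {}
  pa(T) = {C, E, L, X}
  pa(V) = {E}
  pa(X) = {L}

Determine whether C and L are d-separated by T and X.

No

There are 4 undirected paths between C and L; checking each against the conditioning set {T, X}:
Path 1: C → H ← L
  H is a collider here and neither H nor any of its descendants is conditioned on, so the collider stays closed — the path is blocked at H.
Path 2: C → T ← E ← L
  T is a collider and T is conditioned on, which opens it; E is a chain and E is not conditioned on — no node blocks this path, so it is active.
Path 3: C → T ← L
  T is a collider and T is conditioned on, which opens it — no node blocks this path, so it is active.
Path 4: C → T ← X ← L
  X is a chain here and X is conditioned on, so the path is blocked at X.
Because an active path exists, C and L are not d-separated.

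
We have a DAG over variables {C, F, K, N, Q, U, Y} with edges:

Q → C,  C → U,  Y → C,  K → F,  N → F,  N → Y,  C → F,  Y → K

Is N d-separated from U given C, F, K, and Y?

Yes

4 paths connect N and U; each must be blocked for d-separation to hold:
Path 1: N → Y → K → F ← C → U
  Y is a chain here and Y is conditioned on, so the path is blocked at Y.
Path 2: N → Y → C → U
  Y is a chain here and Y is conditioned on, so the path is blocked at Y.
Path 3: N → F ← K ← Y → C → U
  K is a chain here and K is conditioned on, so the path is blocked at K.
Path 4: N → F ← C → U
  C is a fork here and C is conditioned on, so the path is blocked at C.
All paths are blocked; N ⊥ U | {C, F, K, Y} holds.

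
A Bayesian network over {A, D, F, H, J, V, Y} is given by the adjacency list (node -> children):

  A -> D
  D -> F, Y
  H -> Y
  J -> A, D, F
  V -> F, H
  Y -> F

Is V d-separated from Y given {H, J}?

We examine all 5 paths between V and Y:
Path 1: V → F ← Y
  F is a collider here and neither F nor any of its descendants is conditioned on, so the collider stays closed — the path is blocked at F.
Path 2: V → F ← D → Y
  F is a collider here and neither F nor any of its descendants is conditioned on, so the collider stays closed — the path is blocked at F.
Path 3: V → F ← J → D → Y
  F is a collider here and neither F nor any of its descendants is conditioned on, so the collider stays closed — the path is blocked at F.
Path 4: V → F ← J → A → D → Y
  F is a collider here and neither F nor any of its descendants is conditioned on, so the collider stays closed — the path is blocked at F.
Path 5: V → H → Y
  H is a chain here and H is conditioned on, so the path is blocked at H.
All paths are blocked; V ⊥ Y | {H, J} holds.

Yes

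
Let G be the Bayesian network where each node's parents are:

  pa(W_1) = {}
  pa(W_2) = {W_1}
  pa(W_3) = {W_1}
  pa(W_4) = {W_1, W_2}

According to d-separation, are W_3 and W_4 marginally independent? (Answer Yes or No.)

No — W_3 and W_4 are not d-separated given ∅.

There are 2 undirected paths between W_3 and W_4; checking each against the conditioning set ∅:
Path 1: W_3 ← W_1 → W_4
  W_1 is a fork and W_1 is not conditioned on — no node blocks this path, so it is active.
Path 2: W_3 ← W_1 → W_2 → W_4
  W_1 is a fork and W_1 is not conditioned on; W_2 is a chain and W_2 is not conditioned on — no node blocks this path, so it is active.
Since the path W_3 ← W_1 → W_4 is active, W_3 and W_4 are not d-separated given ∅.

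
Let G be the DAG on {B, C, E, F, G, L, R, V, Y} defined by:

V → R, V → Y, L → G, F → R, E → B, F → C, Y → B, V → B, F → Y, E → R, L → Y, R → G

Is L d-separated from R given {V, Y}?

6 paths connect L and R; each must be blocked for d-separation to hold:
Path 1: L → G ← R
  G is a collider here and neither G nor any of its descendants is conditioned on, so the collider stays closed — the path is blocked at G.
Path 2: L → Y ← V → R
  V is a fork here and V is conditioned on, so the path is blocked at V.
Path 3: L → Y ← V → B ← E → R
  V is a fork here and V is conditioned on, so the path is blocked at V.
Path 4: L → Y → B ← V → R
  Y is a chain here and Y is conditioned on, so the path is blocked at Y.
Path 5: L → Y → B ← E → R
  Y is a chain here and Y is conditioned on, so the path is blocked at Y.
Path 6: L → Y ← F → R
  Y is a collider and Y is conditioned on, which opens it; F is a fork and F is not conditioned on — no node blocks this path, so it is active.
At least one path is unblocked, so d-separation fails.

No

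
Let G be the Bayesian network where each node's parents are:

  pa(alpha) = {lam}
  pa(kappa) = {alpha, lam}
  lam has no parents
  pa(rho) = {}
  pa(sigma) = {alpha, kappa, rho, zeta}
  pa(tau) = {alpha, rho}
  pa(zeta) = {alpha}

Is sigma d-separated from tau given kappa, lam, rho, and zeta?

There are 5 undirected paths between sigma and tau; checking each against the conditioning set {kappa, lam, rho, zeta}:
Path 1: sigma ← rho → tau
  rho is a fork here and rho is conditioned on, so the path is blocked at rho.
Path 2: sigma ← kappa ← lam → alpha → tau
  kappa is a chain here and kappa is conditioned on, so the path is blocked at kappa.
Path 3: sigma ← kappa ← alpha → tau
  kappa is a chain here and kappa is conditioned on, so the path is blocked at kappa.
Path 4: sigma ← alpha → tau
  alpha is a fork and alpha is not conditioned on — no node blocks this path, so it is active.
Path 5: sigma ← zeta ← alpha → tau
  zeta is a chain here and zeta is conditioned on, so the path is blocked at zeta.
Since the path sigma ← alpha → tau is active, sigma and tau are not d-separated given {kappa, lam, rho, zeta}.

No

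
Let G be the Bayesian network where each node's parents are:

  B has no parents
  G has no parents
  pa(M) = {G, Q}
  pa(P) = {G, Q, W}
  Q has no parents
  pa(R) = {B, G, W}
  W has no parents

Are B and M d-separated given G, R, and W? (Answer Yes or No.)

Enumerating the 4 paths from B to M and testing each for blocking by {G, R, W}:
  1. B → R ← G → M — R:collider[open]; G:fork[blocks] ⇒ blocked
  2. B → R ← G → P ← Q → M — R:collider[open]; G:fork[blocks]; P:collider[blocks]; Q:fork[open] ⇒ blocked
  3. B → R ← W → P ← G → M — R:collider[open]; W:fork[blocks]; P:collider[blocks]; G:fork[blocks] ⇒ blocked
  4. B → R ← W → P ← Q → M — R:collider[open]; W:fork[blocks]; P:collider[blocks]; Q:fork[open] ⇒ blocked
Since every path is blocked, d-separation holds.

Yes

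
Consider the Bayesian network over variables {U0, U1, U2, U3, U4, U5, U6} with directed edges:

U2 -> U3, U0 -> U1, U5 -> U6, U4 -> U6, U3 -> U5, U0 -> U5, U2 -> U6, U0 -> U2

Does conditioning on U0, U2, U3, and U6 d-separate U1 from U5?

Yes

We examine all 3 paths between U1 and U5:
Path 1: U1 ← U0 → U2 → U3 → U5
  U0 is a fork here and U0 is conditioned on, so the path is blocked at U0.
Path 2: U1 ← U0 → U2 → U6 ← U5
  U0 is a fork here and U0 is conditioned on, so the path is blocked at U0.
Path 3: U1 ← U0 → U5
  U0 is a fork here and U0 is conditioned on, so the path is blocked at U0.
All paths are blocked; U1 ⊥ U5 | {U0, U2, U3, U6} holds.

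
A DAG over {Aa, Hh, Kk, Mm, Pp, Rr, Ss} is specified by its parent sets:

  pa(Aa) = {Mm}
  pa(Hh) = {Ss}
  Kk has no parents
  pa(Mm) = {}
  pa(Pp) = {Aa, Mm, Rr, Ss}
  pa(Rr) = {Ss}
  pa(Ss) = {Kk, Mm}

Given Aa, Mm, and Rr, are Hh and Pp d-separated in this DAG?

No

There are 4 undirected paths between Hh and Pp; checking each against the conditioning set {Aa, Mm, Rr}:
Path 1: Hh ← Ss ← Mm → Aa → Pp
  Mm is a fork here and Mm is conditioned on, so the path is blocked at Mm.
Path 2: Hh ← Ss ← Mm → Pp
  Mm is a fork here and Mm is conditioned on, so the path is blocked at Mm.
Path 3: Hh ← Ss → Pp
  Ss is a fork and Ss is not conditioned on — no node blocks this path, so it is active.
Path 4: Hh ← Ss → Rr → Pp
  Rr is a chain here and Rr is conditioned on, so the path is blocked at Rr.
Because an active path exists, Hh and Pp are not d-separated.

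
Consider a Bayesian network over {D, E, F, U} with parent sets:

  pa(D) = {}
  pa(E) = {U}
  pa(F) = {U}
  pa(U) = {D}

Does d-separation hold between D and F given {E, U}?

Only one path connects D and F:
  1. D → U → F — U:chain[blocks] ⇒ blocked
All paths are blocked; D ⊥ F | {E, U} holds.

Yes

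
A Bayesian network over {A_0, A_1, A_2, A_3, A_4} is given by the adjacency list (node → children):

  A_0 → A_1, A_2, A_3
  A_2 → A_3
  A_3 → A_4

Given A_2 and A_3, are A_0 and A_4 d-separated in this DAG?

Yes

There are 2 undirected paths between A_0 and A_4; checking each against the conditioning set {A_2, A_3}:
Path 1: A_0 → A_3 → A_4
  A_3 is a chain here and A_3 is conditioned on, so the path is blocked at A_3.
Path 2: A_0 → A_2 → A_3 → A_4
  A_2 is a chain here and A_2 is conditioned on, so the path is blocked at A_2.
Since every path is blocked, d-separation holds.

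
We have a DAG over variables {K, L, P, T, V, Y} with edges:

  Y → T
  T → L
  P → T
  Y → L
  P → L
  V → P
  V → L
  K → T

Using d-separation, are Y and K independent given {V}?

Yes

4 paths connect Y and K; each must be blocked for d-separation to hold:
Path 1: Y → L ← V → P → T ← K
  L is a collider here and neither L nor any of its descendants is conditioned on, so the collider stays closed — the path is blocked at L.
Path 2: Y → L ← P → T ← K
  L is a collider here and neither L nor any of its descendants is conditioned on, so the collider stays closed — the path is blocked at L.
Path 3: Y → L ← T ← K
  L is a collider here and neither L nor any of its descendants is conditioned on, so the collider stays closed — the path is blocked at L.
Path 4: Y → T ← K
  T is a collider here and neither T nor any of its descendants is conditioned on, so the collider stays closed — the path is blocked at T.
All paths are blocked; Y ⊥ K | {V} holds.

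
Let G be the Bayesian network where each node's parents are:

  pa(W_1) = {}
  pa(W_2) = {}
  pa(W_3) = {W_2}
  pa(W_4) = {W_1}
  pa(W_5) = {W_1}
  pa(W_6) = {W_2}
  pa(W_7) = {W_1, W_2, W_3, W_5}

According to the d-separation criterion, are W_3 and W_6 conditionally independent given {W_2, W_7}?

There are 2 undirected paths between W_3 and W_6; checking each against the conditioning set {W_2, W_7}:
  1. W_3 → W_7 ← W_2 → W_6 — W_7:collider[open]; W_2:fork[blocks] ⇒ blocked
  2. W_3 ← W_2 → W_6 — W_2:fork[blocks] ⇒ blocked
Every path is blocked, so W_3 and W_6 are d-separated given {W_2, W_7}.

Yes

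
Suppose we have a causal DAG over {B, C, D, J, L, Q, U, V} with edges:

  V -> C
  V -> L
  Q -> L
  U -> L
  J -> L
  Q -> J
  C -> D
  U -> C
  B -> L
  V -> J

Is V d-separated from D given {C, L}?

Yes

We examine all 4 paths between V and D:
Path 1: V → L ← U → C → D
  C is a chain here and C is conditioned on, so the path is blocked at C.
Path 2: V → J → L ← U → C → D
  C is a chain here and C is conditioned on, so the path is blocked at C.
Path 3: V → J ← Q → L ← U → C → D
  C is a chain here and C is conditioned on, so the path is blocked at C.
Path 4: V → C → D
  C is a chain here and C is conditioned on, so the path is blocked at C.
Since every path is blocked, d-separation holds.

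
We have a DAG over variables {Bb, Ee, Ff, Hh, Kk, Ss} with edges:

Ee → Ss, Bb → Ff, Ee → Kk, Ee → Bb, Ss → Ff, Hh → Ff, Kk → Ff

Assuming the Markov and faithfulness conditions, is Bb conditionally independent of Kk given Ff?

No

We examine all 4 paths between Bb and Kk:
  1. Bb ← Ee → Kk — Ee:fork[open] ⇒ active
  2. Bb ← Ee → Ss → Ff ← Kk — Ee:fork[open]; Ss:chain[open]; Ff:collider[open] ⇒ active
  3. Bb → Ff ← Kk — Ff:collider[open] ⇒ active
  4. Bb → Ff ← Ss ← Ee → Kk — Ff:collider[open]; Ss:chain[open]; Ee:fork[open] ⇒ active
At least one path is unblocked, so d-separation fails.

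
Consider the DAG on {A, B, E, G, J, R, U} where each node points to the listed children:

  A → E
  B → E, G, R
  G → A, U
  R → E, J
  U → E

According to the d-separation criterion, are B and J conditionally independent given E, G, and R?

Yes

We examine all 4 paths between B and J:
Path 1: B → G → U → E ← R → J
  G is a chain here and G is conditioned on, so the path is blocked at G.
Path 2: B → G → A → E ← R → J
  G is a chain here and G is conditioned on, so the path is blocked at G.
Path 3: B → E ← R → J
  R is a fork here and R is conditioned on, so the path is blocked at R.
Path 4: B → R → J
  R is a chain here and R is conditioned on, so the path is blocked at R.
All paths are blocked; B ⊥ J | {E, G, R} holds.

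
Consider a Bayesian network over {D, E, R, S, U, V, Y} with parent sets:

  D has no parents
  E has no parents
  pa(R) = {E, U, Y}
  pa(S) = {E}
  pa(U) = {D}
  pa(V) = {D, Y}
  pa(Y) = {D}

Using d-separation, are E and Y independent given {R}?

We examine all 3 paths between E and Y:
Path 1: E → R ← U ← D → V ← Y
  V is a collider here and neither V nor any of its descendants is conditioned on, so the collider stays closed — the path is blocked at V.
Path 2: E → R ← U ← D → Y
  R is a collider and R is conditioned on, which opens it; U is a chain and U is not conditioned on; D is a fork and D is not conditioned on — no node blocks this path, so it is active.
Path 3: E → R ← Y
  R is a collider and R is conditioned on, which opens it — no node blocks this path, so it is active.
Since the path E → R ← U ← D → Y is active, E and Y are not d-separated given {R}.

No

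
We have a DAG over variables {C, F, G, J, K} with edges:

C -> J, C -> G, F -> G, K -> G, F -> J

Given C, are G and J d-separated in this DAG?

No

2 paths connect G and J; each must be blocked for d-separation to hold:
Path 1: G ← C → J
  C is a fork here and C is conditioned on, so the path is blocked at C.
Path 2: G ← F → J
  F is a fork and F is not conditioned on — no node blocks this path, so it is active.
At least one path is unblocked, so d-separation fails.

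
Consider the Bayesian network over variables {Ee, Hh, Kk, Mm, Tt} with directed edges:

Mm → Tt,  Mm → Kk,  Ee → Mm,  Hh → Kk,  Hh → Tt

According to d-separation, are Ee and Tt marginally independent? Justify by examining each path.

There are 2 undirected paths between Ee and Tt; checking each against the conditioning set ∅:
  1. Ee → Mm → Kk ← Hh → Tt — Mm:chain[open]; Kk:collider[blocks]; Hh:fork[open] ⇒ blocked
  2. Ee → Mm → Tt — Mm:chain[open] ⇒ active
Since the path Ee → Mm → Tt is active, Ee and Tt are not d-separated given ∅.

No — Ee and Tt are not d-separated given ∅.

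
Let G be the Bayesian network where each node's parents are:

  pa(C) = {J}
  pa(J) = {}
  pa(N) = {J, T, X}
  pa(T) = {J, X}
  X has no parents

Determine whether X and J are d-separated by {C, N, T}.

No — X and J are not d-separated given {C, N, T}.

We examine all 4 paths between X and J:
  1. X → T ← J — T:collider[open] ⇒ active
  2. X → T → N ← J — T:chain[blocks]; N:collider[open] ⇒ blocked
  3. X → N ← T ← J — N:collider[open]; T:chain[blocks] ⇒ blocked
  4. X → N ← J — N:collider[open] ⇒ active
At least one path is unblocked, so d-separation fails.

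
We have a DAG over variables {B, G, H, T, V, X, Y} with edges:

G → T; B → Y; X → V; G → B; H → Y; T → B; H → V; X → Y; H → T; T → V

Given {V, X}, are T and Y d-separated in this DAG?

No

6 paths connect T and Y; each must be blocked for d-separation to hold:
Path 1: T → B → Y
  B is a chain and B is not conditioned on — no node blocks this path, so it is active.
Path 2: T → V ← X → Y
  X is a fork here and X is conditioned on, so the path is blocked at X.
Path 3: T → V ← H → Y
  V is a collider and V is conditioned on, which opens it; H is a fork and H is not conditioned on — no node blocks this path, so it is active.
Path 4: T ← G → B → Y
  G is a fork and G is not conditioned on; B is a chain and B is not conditioned on — no node blocks this path, so it is active.
Path 5: T ← H → Y
  H is a fork and H is not conditioned on — no node blocks this path, so it is active.
Path 6: T ← H → V ← X → Y
  X is a fork here and X is conditioned on, so the path is blocked at X.
At least one path is unblocked, so d-separation fails.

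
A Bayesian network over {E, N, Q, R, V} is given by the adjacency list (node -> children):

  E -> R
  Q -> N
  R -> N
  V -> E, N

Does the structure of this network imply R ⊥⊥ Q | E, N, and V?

No

There are 2 undirected paths between R and Q; checking each against the conditioning set {E, N, V}:
  1. R ← E ← V → N ← Q — E:chain[blocks]; V:fork[blocks]; N:collider[open] ⇒ blocked
  2. R → N ← Q — N:collider[open] ⇒ active
Since the path R → N ← Q is active, R and Q are not d-separated given {E, N, V}.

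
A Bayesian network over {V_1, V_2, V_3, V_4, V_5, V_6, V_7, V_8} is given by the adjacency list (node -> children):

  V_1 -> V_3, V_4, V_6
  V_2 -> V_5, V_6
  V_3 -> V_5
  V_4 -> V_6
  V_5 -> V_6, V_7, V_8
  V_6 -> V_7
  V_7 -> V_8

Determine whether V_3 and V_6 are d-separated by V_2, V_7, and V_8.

There are 6 undirected paths between V_3 and V_6; checking each against the conditioning set {V_2, V_7, V_8}:
Path 1: V_3 → V_5 → V_8 ← V_7 ← V_6
  V_7 is a chain here and V_7 is conditioned on, so the path is blocked at V_7.
Path 2: V_3 → V_5 → V_7 ← V_6
  V_5 is a chain and V_5 is not conditioned on; V_7 is a collider and V_7 is conditioned on, which opens it — no node blocks this path, so it is active.
Path 3: V_3 → V_5 ← V_2 → V_6
  V_2 is a fork here and V_2 is conditioned on, so the path is blocked at V_2.
Path 4: V_3 → V_5 → V_6
  V_5 is a chain and V_5 is not conditioned on — no node blocks this path, so it is active.
Path 5: V_3 ← V_1 → V_4 → V_6
  V_1 is a fork and V_1 is not conditioned on; V_4 is a chain and V_4 is not conditioned on — no node blocks this path, so it is active.
Path 6: V_3 ← V_1 → V_6
  V_1 is a fork and V_1 is not conditioned on — no node blocks this path, so it is active.
Since the path V_3 → V_5 → V_7 ← V_6 is active, V_3 and V_6 are not d-separated given {V_2, V_7, V_8}.

No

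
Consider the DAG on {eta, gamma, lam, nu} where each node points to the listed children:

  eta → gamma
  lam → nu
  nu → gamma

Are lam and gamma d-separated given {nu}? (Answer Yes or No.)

Yes

Only one path connects lam and gamma:
Path 1: lam → nu → gamma
  nu is a chain here and nu is conditioned on, so the path is blocked at nu.
All paths are blocked; lam ⊥ gamma | {nu} holds.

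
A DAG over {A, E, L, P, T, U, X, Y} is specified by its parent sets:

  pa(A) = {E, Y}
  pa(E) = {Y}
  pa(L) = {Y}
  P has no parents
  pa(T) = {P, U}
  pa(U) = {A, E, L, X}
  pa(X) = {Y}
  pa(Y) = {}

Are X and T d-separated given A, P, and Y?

There are 6 undirected paths between X and T; checking each against the conditioning set {A, P, Y}:
  1. X → U → T — U:chain[open] ⇒ active
  2. X ← Y → E → U → T — Y:fork[blocks]; E:chain[open]; U:chain[open] ⇒ blocked
  3. X ← Y → E → A → U → T — Y:fork[blocks]; E:chain[open]; A:chain[blocks]; U:chain[open] ⇒ blocked
  4. X ← Y → L → U → T — Y:fork[blocks]; L:chain[open]; U:chain[open] ⇒ blocked
  5. X ← Y → A ← E → U → T — Y:fork[blocks]; A:collider[open]; E:fork[open]; U:chain[open] ⇒ blocked
  6. X ← Y → A → U → T — Y:fork[blocks]; A:chain[blocks]; U:chain[open] ⇒ blocked
Because an active path exists, X and T are not d-separated.

No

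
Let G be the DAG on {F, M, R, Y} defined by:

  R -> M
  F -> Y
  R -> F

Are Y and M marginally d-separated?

There is one path between Y and M:
  1. Y ← F ← R → M — F:chain[open]; R:fork[open] ⇒ active
Since the path Y ← F ← R → M is active, Y and M are not d-separated given ∅.

No — Y and M are not d-separated given ∅.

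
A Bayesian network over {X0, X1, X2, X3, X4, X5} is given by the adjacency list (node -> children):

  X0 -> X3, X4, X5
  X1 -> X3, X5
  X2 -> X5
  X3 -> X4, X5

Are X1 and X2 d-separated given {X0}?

4 paths connect X1 and X2; each must be blocked for d-separation to hold:
Path 1: X1 → X3 → X4 ← X0 → X5 ← X2
  X4 is a collider here and neither X4 nor any of its descendants is conditioned on, so the collider stays closed — the path is blocked at X4.
Path 2: X1 → X3 → X5 ← X2
  X5 is a collider here and neither X5 nor any of its descendants is conditioned on, so the collider stays closed — the path is blocked at X5.
Path 3: X1 → X3 ← X0 → X5 ← X2
  X3 is a collider here and neither X3 nor any of its descendants is conditioned on, so the collider stays closed — the path is blocked at X3.
Path 4: X1 → X5 ← X2
  X5 is a collider here and neither X5 nor any of its descendants is conditioned on, so the collider stays closed — the path is blocked at X5.
Since every path is blocked, d-separation holds.

Yes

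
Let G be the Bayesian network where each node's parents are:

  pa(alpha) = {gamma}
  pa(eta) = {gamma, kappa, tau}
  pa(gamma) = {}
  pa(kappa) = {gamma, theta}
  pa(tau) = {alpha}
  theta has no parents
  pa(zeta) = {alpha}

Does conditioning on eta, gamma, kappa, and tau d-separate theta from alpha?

Yes

There are 4 undirected paths between theta and alpha; checking each against the conditioning set {eta, gamma, kappa, tau}:
Path 1: theta → kappa → eta ← tau ← alpha
  kappa is a chain here and kappa is conditioned on, so the path is blocked at kappa.
Path 2: theta → kappa → eta ← gamma → alpha
  kappa is a chain here and kappa is conditioned on, so the path is blocked at kappa.
Path 3: theta → kappa ← gamma → eta ← tau ← alpha
  gamma is a fork here and gamma is conditioned on, so the path is blocked at gamma.
Path 4: theta → kappa ← gamma → alpha
  gamma is a fork here and gamma is conditioned on, so the path is blocked at gamma.
All paths are blocked; theta ⊥ alpha | {eta, gamma, kappa, tau} holds.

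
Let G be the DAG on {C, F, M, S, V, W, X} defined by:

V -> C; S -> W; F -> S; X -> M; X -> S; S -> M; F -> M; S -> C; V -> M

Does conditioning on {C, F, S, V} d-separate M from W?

4 paths connect M and W; each must be blocked for d-separation to hold:
  1. M ← S → W — S:fork[blocks] ⇒ blocked
  2. M ← V → C ← S → W — V:fork[blocks]; C:collider[open]; S:fork[blocks] ⇒ blocked
  3. M ← F → S → W — F:fork[blocks]; S:chain[blocks] ⇒ blocked
  4. M ← X → S → W — X:fork[open]; S:chain[blocks] ⇒ blocked
All paths are blocked; M ⊥ W | {C, F, S, V} holds.

Yes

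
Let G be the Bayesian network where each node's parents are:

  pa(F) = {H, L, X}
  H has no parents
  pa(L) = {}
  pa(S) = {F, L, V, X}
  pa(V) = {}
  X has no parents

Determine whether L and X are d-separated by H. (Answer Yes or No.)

Yes — L and X are d-separated given {H}.

4 paths connect L and X; each must be blocked for d-separation to hold:
  1. L → S ← F ← X — S:collider[blocks]; F:chain[open] ⇒ blocked
  2. L → S ← X — S:collider[blocks] ⇒ blocked
  3. L → F → S ← X — F:chain[open]; S:collider[blocks] ⇒ blocked
  4. L → F ← X — F:collider[blocks] ⇒ blocked
Since every path is blocked, d-separation holds.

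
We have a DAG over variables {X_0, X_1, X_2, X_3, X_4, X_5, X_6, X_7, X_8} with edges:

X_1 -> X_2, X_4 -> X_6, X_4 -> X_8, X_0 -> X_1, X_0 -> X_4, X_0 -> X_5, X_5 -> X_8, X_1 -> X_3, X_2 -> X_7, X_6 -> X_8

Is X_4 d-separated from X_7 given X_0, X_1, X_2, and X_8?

Yes

There are 3 undirected paths between X_4 and X_7; checking each against the conditioning set {X_0, X_1, X_2, X_8}:
Path 1: X_4 → X_8 ← X_5 ← X_0 → X_1 → X_2 → X_7
  X_0 is a fork here and X_0 is conditioned on, so the path is blocked at X_0.
Path 2: X_4 ← X_0 → X_1 → X_2 → X_7
  X_0 is a fork here and X_0 is conditioned on, so the path is blocked at X_0.
Path 3: X_4 → X_6 → X_8 ← X_5 ← X_0 → X_1 → X_2 → X_7
  X_0 is a fork here and X_0 is conditioned on, so the path is blocked at X_0.
Since every path is blocked, d-separation holds.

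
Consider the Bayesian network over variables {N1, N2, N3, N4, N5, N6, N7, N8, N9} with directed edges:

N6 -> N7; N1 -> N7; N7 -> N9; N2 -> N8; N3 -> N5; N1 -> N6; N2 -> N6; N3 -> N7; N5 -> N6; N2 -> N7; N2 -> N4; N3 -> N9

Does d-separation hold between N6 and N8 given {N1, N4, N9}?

We examine all 5 paths between N6 and N8:
Path 1: N6 → N7 ← N2 → N8
  N7 is a collider and its descendant N9 is conditioned on, which opens it; N2 is a fork and N2 is not conditioned on — no node blocks this path, so it is active.
Path 2: N6 ← N5 ← N3 → N7 ← N2 → N8
  N5 is a chain and N5 is not conditioned on; N3 is a fork and N3 is not conditioned on; N7 is a collider and its descendant N9 is conditioned on, which opens it; N2 is a fork and N2 is not conditioned on — no node blocks this path, so it is active.
Path 3: N6 ← N5 ← N3 → N9 ← N7 ← N2 → N8
  N5 is a chain and N5 is not conditioned on; N3 is a fork and N3 is not conditioned on; N9 is a collider and N9 is conditioned on, which opens it; N7 is a chain and N7 is not conditioned on; N2 is a fork and N2 is not conditioned on — no node blocks this path, so it is active.
Path 4: N6 ← N2 → N8
  N2 is a fork and N2 is not conditioned on — no node blocks this path, so it is active.
Path 5: N6 ← N1 → N7 ← N2 → N8
  N1 is a fork here and N1 is conditioned on, so the path is blocked at N1.
Since the path N6 → N7 ← N2 → N8 is active, N6 and N8 are not d-separated given {N1, N4, N9}.

No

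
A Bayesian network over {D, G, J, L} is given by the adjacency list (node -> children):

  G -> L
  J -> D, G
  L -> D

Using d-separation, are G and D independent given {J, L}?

Enumerating the 2 paths from G to D and testing each for blocking by {J, L}:
Path 1: G ← J → D
  J is a fork here and J is conditioned on, so the path is blocked at J.
Path 2: G → L → D
  L is a chain here and L is conditioned on, so the path is blocked at L.
Since every path is blocked, d-separation holds.

Yes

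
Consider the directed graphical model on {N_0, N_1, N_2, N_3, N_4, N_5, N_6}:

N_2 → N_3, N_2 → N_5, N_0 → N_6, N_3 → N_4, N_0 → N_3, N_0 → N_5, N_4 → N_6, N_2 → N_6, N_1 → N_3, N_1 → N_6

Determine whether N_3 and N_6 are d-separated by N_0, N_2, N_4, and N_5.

There are 6 undirected paths between N_3 and N_6; checking each against the conditioning set {N_0, N_2, N_4, N_5}:
  1. N_3 ← N_1 → N_6 — N_1:fork[open] ⇒ active
  2. N_3 ← N_0 → N_5 ← N_2 → N_6 — N_0:fork[blocks]; N_5:collider[open]; N_2:fork[blocks] ⇒ blocked
  3. N_3 ← N_0 → N_6 — N_0:fork[blocks] ⇒ blocked
  4. N_3 ← N_2 → N_5 ← N_0 → N_6 — N_2:fork[blocks]; N_5:collider[open]; N_0:fork[blocks] ⇒ blocked
  5. N_3 ← N_2 → N_6 — N_2:fork[blocks] ⇒ blocked
  6. N_3 → N_4 → N_6 — N_4:chain[blocks] ⇒ blocked
Since the path N_3 ← N_1 → N_6 is active, N_3 and N_6 are not d-separated given {N_0, N_2, N_4, N_5}.

No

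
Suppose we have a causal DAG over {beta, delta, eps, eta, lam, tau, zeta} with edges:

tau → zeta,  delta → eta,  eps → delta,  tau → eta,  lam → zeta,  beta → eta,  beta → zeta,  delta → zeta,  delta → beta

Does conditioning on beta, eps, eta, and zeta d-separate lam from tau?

There are 5 undirected paths between lam and tau; checking each against the conditioning set {beta, eps, eta, zeta}:
  1. lam → zeta ← tau — zeta:collider[open] ⇒ active
  2. lam → zeta ← delta → beta → eta ← tau — zeta:collider[open]; delta:fork[open]; beta:chain[blocks]; eta:collider[open] ⇒ blocked
  3. lam → zeta ← delta → eta ← tau — zeta:collider[open]; delta:fork[open]; eta:collider[open] ⇒ active
  4. lam → zeta ← beta ← delta → eta ← tau — zeta:collider[open]; beta:chain[blocks]; delta:fork[open]; eta:collider[open] ⇒ blocked
  5. lam → zeta ← beta → eta ← tau — zeta:collider[open]; beta:fork[blocks]; eta:collider[open] ⇒ blocked
Since the path lam → zeta ← tau is active, lam and tau are not d-separated given {beta, eps, eta, zeta}.

No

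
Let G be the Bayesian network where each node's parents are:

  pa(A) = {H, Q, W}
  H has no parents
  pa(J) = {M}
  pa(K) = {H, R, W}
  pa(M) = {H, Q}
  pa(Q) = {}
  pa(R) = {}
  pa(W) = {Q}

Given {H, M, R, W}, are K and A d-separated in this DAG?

Yes

There are 6 undirected paths between K and A; checking each against the conditioning set {H, M, R, W}:
Path 1: K ← W → A
  W is a fork here and W is conditioned on, so the path is blocked at W.
Path 2: K ← W ← Q → A
  W is a chain here and W is conditioned on, so the path is blocked at W.
Path 3: K ← W ← Q → M ← H → A
  W is a chain here and W is conditioned on, so the path is blocked at W.
Path 4: K ← H → A
  H is a fork here and H is conditioned on, so the path is blocked at H.
Path 5: K ← H → M ← Q → A
  H is a fork here and H is conditioned on, so the path is blocked at H.
Path 6: K ← H → M ← Q → W → A
  H is a fork here and H is conditioned on, so the path is blocked at H.
Since every path is blocked, d-separation holds.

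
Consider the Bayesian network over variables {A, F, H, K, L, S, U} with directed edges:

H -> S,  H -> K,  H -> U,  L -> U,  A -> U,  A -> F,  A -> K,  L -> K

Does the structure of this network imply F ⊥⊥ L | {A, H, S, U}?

We examine all 4 paths between F and L:
Path 1: F ← A → K ← H → U ← L
  A is a fork here and A is conditioned on, so the path is blocked at A.
Path 2: F ← A → K ← L
  A is a fork here and A is conditioned on, so the path is blocked at A.
Path 3: F ← A → U ← H → K ← L
  A is a fork here and A is conditioned on, so the path is blocked at A.
Path 4: F ← A → U ← L
  A is a fork here and A is conditioned on, so the path is blocked at A.
Every path is blocked, so F and L are d-separated given {A, H, S, U}.

Yes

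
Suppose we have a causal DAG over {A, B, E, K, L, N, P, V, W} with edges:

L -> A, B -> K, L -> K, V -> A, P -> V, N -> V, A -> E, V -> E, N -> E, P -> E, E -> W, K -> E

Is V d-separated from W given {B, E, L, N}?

We examine all 5 paths between V and W:
  1. V → A → E → W — A:chain[open]; E:chain[blocks] ⇒ blocked
  2. V → A ← L → K → E → W — A:collider[open]; L:fork[blocks]; K:chain[open]; E:chain[blocks] ⇒ blocked
  3. V ← P → E → W — P:fork[open]; E:chain[blocks] ⇒ blocked
  4. V → E → W — E:chain[blocks] ⇒ blocked
  5. V ← N → E → W — N:fork[blocks]; E:chain[blocks] ⇒ blocked
Since every path is blocked, d-separation holds.

Yes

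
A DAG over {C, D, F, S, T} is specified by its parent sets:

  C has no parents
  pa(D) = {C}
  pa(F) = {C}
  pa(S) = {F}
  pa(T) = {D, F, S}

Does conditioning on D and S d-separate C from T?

No — C and T are not d-separated given {D, S}.

There are 3 undirected paths between C and T; checking each against the conditioning set {D, S}:
Path 1: C → D → T
  D is a chain here and D is conditioned on, so the path is blocked at D.
Path 2: C → F → T
  F is a chain and F is not conditioned on — no node blocks this path, so it is active.
Path 3: C → F → S → T
  S is a chain here and S is conditioned on, so the path is blocked at S.
Since the path C → F → T is active, C and T are not d-separated given {D, S}.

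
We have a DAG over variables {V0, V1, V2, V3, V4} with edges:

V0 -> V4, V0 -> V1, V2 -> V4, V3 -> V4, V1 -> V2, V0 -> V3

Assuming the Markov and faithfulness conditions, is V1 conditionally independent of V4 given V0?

No

3 paths connect V1 and V4; each must be blocked for d-separation to hold:
Path 1: V1 ← V0 → V3 → V4
  V0 is a fork here and V0 is conditioned on, so the path is blocked at V0.
Path 2: V1 ← V0 → V4
  V0 is a fork here and V0 is conditioned on, so the path is blocked at V0.
Path 3: V1 → V2 → V4
  V2 is a chain and V2 is not conditioned on — no node blocks this path, so it is active.
At least one path is unblocked, so d-separation fails.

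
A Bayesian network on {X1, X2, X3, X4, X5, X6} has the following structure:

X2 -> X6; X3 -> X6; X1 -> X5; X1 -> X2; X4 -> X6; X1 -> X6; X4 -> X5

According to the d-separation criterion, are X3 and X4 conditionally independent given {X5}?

Enumerating the 3 paths from X3 to X4 and testing each for blocking by {X5}:
  1. X3 → X6 ← X4 — X6:collider[blocks] ⇒ blocked
  2. X3 → X6 ← X2 ← X1 → X5 ← X4 — X6:collider[blocks]; X2:chain[open]; X1:fork[open]; X5:collider[open] ⇒ blocked
  3. X3 → X6 ← X1 → X5 ← X4 — X6:collider[blocks]; X1:fork[open]; X5:collider[open] ⇒ blocked
Every path is blocked, so X3 and X4 are d-separated given {X5}.

Yes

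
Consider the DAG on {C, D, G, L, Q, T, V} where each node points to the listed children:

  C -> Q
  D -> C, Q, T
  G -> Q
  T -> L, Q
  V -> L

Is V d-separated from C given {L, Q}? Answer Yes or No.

4 paths connect V and C; each must be blocked for d-separation to hold:
Path 1: V → L ← T ← D → C
  L is a collider and L is conditioned on, which opens it; T is a chain and T is not conditioned on; D is a fork and D is not conditioned on — no node blocks this path, so it is active.
Path 2: V → L ← T ← D → Q ← C
  L is a collider and L is conditioned on, which opens it; T is a chain and T is not conditioned on; D is a fork and D is not conditioned on; Q is a collider and Q is conditioned on, which opens it — no node blocks this path, so it is active.
Path 3: V → L ← T → Q ← D → C
  L is a collider and L is conditioned on, which opens it; T is a fork and T is not conditioned on; Q is a collider and Q is conditioned on, which opens it; D is a fork and D is not conditioned on — no node blocks this path, so it is active.
Path 4: V → L ← T → Q ← C
  L is a collider and L is conditioned on, which opens it; T is a fork and T is not conditioned on; Q is a collider and Q is conditioned on, which opens it — no node blocks this path, so it is active.
Because an active path exists, V and C are not d-separated.

No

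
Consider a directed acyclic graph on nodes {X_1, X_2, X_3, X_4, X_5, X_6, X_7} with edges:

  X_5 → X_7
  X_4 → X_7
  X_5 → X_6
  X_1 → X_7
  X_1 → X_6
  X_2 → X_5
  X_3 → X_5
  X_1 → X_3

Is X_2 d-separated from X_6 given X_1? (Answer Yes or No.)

Enumerating the 3 paths from X_2 to X_6 and testing each for blocking by {X_1}:
Path 1: X_2 → X_5 ← X_3 ← X_1 → X_6
  X_5 is a collider here and neither X_5 nor any of its descendants is conditioned on, so the collider stays closed — the path is blocked at X_5.
Path 2: X_2 → X_5 → X_7 ← X_1 → X_6
  X_7 is a collider here and neither X_7 nor any of its descendants is conditioned on, so the collider stays closed — the path is blocked at X_7.
Path 3: X_2 → X_5 → X_6
  X_5 is a chain and X_5 is not conditioned on — no node blocks this path, so it is active.
Since the path X_2 → X_5 → X_6 is active, X_2 and X_6 are not d-separated given {X_1}.

No — X_2 and X_6 are not d-separated given {X_1}.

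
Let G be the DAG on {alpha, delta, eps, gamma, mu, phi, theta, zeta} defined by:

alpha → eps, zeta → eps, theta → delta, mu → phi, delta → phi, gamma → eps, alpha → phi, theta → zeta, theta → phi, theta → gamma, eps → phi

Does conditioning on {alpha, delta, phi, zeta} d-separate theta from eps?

We examine all 6 paths between theta and eps:
Path 1: theta → zeta → eps
  zeta is a chain here and zeta is conditioned on, so the path is blocked at zeta.
Path 2: theta → gamma → eps
  gamma is a chain and gamma is not conditioned on — no node blocks this path, so it is active.
Path 3: theta → delta → phi ← alpha → eps
  delta is a chain here and delta is conditioned on, so the path is blocked at delta.
Path 4: theta → delta → phi ← eps
  delta is a chain here and delta is conditioned on, so the path is blocked at delta.
Path 5: theta → phi ← alpha → eps
  alpha is a fork here and alpha is conditioned on, so the path is blocked at alpha.
Path 6: theta → phi ← eps
  phi is a collider and phi is conditioned on, which opens it — no node blocks this path, so it is active.
At least one path is unblocked, so d-separation fails.

No — theta and eps are not d-separated given {alpha, delta, phi, zeta}.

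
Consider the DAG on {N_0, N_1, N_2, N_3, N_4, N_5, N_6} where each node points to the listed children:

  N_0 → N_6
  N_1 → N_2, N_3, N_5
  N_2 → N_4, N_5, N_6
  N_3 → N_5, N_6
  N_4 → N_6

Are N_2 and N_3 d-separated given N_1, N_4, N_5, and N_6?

No — N_2 and N_3 are not d-separated given {N_1, N_4, N_5, N_6}.

Enumerating the 6 paths from N_2 to N_3 and testing each for blocking by {N_1, N_4, N_5, N_6}:
Path 1: N_2 → N_4 → N_6 ← N_3
  N_4 is a chain here and N_4 is conditioned on, so the path is blocked at N_4.
Path 2: N_2 → N_5 ← N_1 → N_3
  N_1 is a fork here and N_1 is conditioned on, so the path is blocked at N_1.
Path 3: N_2 → N_5 ← N_3
  N_5 is a collider and N_5 is conditioned on, which opens it — no node blocks this path, so it is active.
Path 4: N_2 → N_6 ← N_3
  N_6 is a collider and N_6 is conditioned on, which opens it — no node blocks this path, so it is active.
Path 5: N_2 ← N_1 → N_5 ← N_3
  N_1 is a fork here and N_1 is conditioned on, so the path is blocked at N_1.
Path 6: N_2 ← N_1 → N_3
  N_1 is a fork here and N_1 is conditioned on, so the path is blocked at N_1.
Because an active path exists, N_2 and N_3 are not d-separated.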